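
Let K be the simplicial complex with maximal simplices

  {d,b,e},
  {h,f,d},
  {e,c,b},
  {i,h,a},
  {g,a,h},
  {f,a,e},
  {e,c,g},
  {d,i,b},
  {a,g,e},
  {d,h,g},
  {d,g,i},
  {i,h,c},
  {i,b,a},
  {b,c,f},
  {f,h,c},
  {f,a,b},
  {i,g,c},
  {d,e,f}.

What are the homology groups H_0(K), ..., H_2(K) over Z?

We work with the vertex ordering a < b < c < d < e < f < g < h < i. The simplices of K, each written with vertices in increasing order, are:

  0-simplices (9): a, b, c, d, e, f, g, h, i
  1-simplices (27): ab, ae, af, ag, ah, ai, bc, bd, be, bf, bi, ce, cf, cg, ch, ci, de, df, dg, dh, di, ef, eg, fh, gh, gi, hi
  2-simplices (18): abf, abi, aef, aeg, agh, ahi, bce, bcf, bde, bdi, ceg, cfh, cgi, chi, def, dfh, dgh, dgi

Hence C_0 ≅ Z^9, C_1 ≅ Z^27, C_2 ≅ Z^18.

Boundary ∂_1: C_1 → C_0 is given by ∂[p,q] = [q] − [p]. For instance
  ∂df = f − d.
As a 9×27 matrix over Z this has rank 8, with invariant factors (1,1,1,1,1,1,1,1).

∂_2: C_2 → C_1 maps a triangle to the signed sum of its edges. For instance
  ∂abi = bi − ai + ab,
  ∂agh = gh − ah + ag.
This gives a 27×18 integer matrix of rank 18; reducing to Smith normal form yields diagonal entries (1,1,1,1,1,1,1,1,1,1,1,1,1,1,1,1,1,2).

Computing H_k = (kernel of ∂_k) / (image of ∂_{k+1}):

  H_0: rank C_0 − rank ∂_1 = 9 − 8 = 1, and the invariant factors of ∂_1 are all 1, so H_0 ≅ Z.
  H_1: rank ker ∂_1 − rank ∂_2 = (27 − 8) − 18 = 1, and ∂_2 has invariant factor 2 > 1, so H_1 ≅ Z ⊕ Z/2.
  H_2: rank ker ∂_2 − rank ∂_3 = (18 − 18) − 0 = 0, and there is no ∂_3, so H_2 ≅ 0.

H_0 ≅ Z,  H_1 ≅ Z ⊕ Z/2,  H_2 = 0.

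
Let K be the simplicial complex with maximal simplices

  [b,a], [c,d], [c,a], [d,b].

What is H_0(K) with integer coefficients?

H_0 = Z.

K has 4 vertices, 4 edges.
rank ∂_0 = 0, rank ∂_1 = 3 ⇒ b_0 = 4 − 0 − 3 = 1; all invariant factors of ∂_1 are 1 so no torsion. So H_0 = Z.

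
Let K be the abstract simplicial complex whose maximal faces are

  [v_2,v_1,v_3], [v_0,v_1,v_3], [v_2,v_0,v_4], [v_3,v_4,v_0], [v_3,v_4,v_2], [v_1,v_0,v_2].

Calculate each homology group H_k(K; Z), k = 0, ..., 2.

K has 5 vertices, 9 edges, 6 triangles.
rank ∂_0 = 0, rank ∂_1 = 4 ⇒ b_0 = 5 − 0 − 4 = 1; all invariant factors of ∂_1 are 1 so no torsion. So H_0 = Z.
rank ∂_1 = 4, rank ∂_2 = 5 ⇒ b_1 = 9 − 4 − 5 = 0; all invariant factors of ∂_2 are 1 so no torsion. So H_1 = 0.
rank ∂_2 = 5, rank ∂_3 = 0 ⇒ b_2 = 6 − 5 − 0 = 1. So H_2 = Z.

H_0 ≅ Z,  H_1 = 0,  H_2 ≅ Z.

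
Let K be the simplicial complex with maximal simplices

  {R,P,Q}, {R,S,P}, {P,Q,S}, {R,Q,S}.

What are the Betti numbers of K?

Fix the vertex order P < Q < R < S and write every simplex with vertices in increasing order. Then dim K = 2 and the simplices of K are:

  0-simplices (4): P, Q, R, S
  1-simplices (6): PQ, PR, PS, QR, QS, RS
  2-simplices (4): PQR, PQS, PRS, QRS

so the chain groups are C_0 ≅ Z^4, C_1 ≅ Z^6, C_2 ≅ Z^4.

The boundary map ∂_1: C_1 → C_0 is given by ∂[p,q] = [q] − [p]. For instance
  ∂PS = S − P.
The 4×6 boundary matrix has rank 3 and Smith normal form diag(1,1,1).

The boundary map ∂_2: C_2 → C_1 sends each 2-simplex [p,q,r] to [q,r] − [p,r] + [p,q]. For instance
  ∂PRS = RS − PS + PR,
  ∂PQR = QR − PR + PQ.
As a 6×4 matrix over Z this has rank 3, with invariant factors (1,1,1).

From H_k ≅ ker(∂_k) / im(∂_{k+1}) we obtain:

  H_0: rank C_0 − rank ∂_1 = 4 − 3 = 1, and the invariant factors of ∂_1 are all 1, so H_0 ≅ Z.
  H_1: rank ker ∂_1 − rank ∂_2 = (6 − 3) − 3 = 0, and the invariant factors of ∂_2 are all 1, so H_1 ≅ 0.
  H_2: rank ker ∂_2 − rank ∂_3 = (4 − 3) − 0 = 1, and there is no ∂_3, so H_2 ≅ Z.

As a check, the Euler characteristic is 4 − 6 + 4 = 2, which agrees with 1 − 0 + 1 = 2.

Hence the Betti numbers are b_0 = 1, b_1 = 0, b_2 = 1.

b_0 = 1, b_1 = 0, b_2 = 1.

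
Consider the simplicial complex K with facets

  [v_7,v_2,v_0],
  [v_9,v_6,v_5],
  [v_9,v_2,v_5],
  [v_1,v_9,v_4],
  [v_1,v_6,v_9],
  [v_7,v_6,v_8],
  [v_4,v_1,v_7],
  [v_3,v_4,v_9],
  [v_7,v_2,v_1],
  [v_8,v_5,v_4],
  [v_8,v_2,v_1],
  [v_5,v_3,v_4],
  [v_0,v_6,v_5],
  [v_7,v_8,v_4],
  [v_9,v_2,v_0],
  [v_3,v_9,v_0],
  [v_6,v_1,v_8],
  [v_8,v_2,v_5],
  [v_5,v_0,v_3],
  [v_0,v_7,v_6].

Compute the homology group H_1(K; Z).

H_1 ≅ Z ⊕ Z/2.

Order the vertices as v_0 < v_1 < v_2 < v_3 < v_4 < v_5 < v_6 < v_7 < v_8 < v_9. Listing each simplex with vertices in this order, K has dimension 2 with simplices:

  0-simplices (10): [v_0], [v_1], [v_2], [v_3], [v_4], [v_5], [v_6], [v_7], [v_8], [v_9]
  1-simplices (30): (30 of them)
  2-simplices (20): (20 of them)

so the chain groups are C_0 ≅ Z^10, C_1 ≅ Z^30, C_2 ≅ Z^20.

Boundary ∂_1: C_1 → C_0 maps an edge to its endpoints' difference, ∂[p,q] = q − p.
This gives a 10×30 integer matrix of rank 9; reducing to Smith normal form yields diagonal entries (1,1,1,1,1,1,1,1,1).

The boundary map ∂_2: C_2 → C_1 maps a triangle to the signed sum of its edges. For instance
  ∂[v_0,v_2,v_7] = [v_2,v_7] − [v_0,v_7] + [v_0,v_2],
  ∂[v_2,v_5,v_8] = [v_5,v_8] − [v_2,v_8] + [v_2,v_5].
As a 30×20 matrix over Z this has rank 20, with invariant factors (1,1,1,1,1,1,1,1,1,1,1,1,1,1,1,1,1,1,1,2).

Reading off H_k = ker ∂_k / im ∂_{k+1}:

  H_1: rank ker ∂_1 − rank ∂_2 = (30 − 9) − 20 = 1, and ∂_2 has invariant factor 2 > 1, so H_1 = Z ⊕ Z/2.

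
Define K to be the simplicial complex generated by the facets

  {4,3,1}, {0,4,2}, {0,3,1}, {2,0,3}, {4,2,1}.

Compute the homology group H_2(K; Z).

We work with the vertex ordering 0 < 1 < 2 < 3 < 4. The simplices of K, each written with vertices in increasing order, are:

  0-simplices (5): [0], [1], [2], [3], [4]
  1-simplices (10): [0,1], [0,2], [0,3], [0,4], [1,2], [1,3], [1,4], [2,3], [2,4], [3,4]
  2-simplices (5): [0,1,3], [0,2,3], [0,2,4], [1,2,4], [1,3,4]

Hence C_0 ≅ Z^5, C_1 ≅ Z^10, C_2 ≅ Z^5.

Boundary ∂_1: C_1 → C_0 maps an edge to its endpoints' difference, ∂[p,q] = q − p.
The resulting 5×10 matrix has rank 4, and its Smith normal form has invariant factors (1,1,1,1).

Boundary ∂_2: C_2 → C_1 sends each 2-simplex [p,q,r] to [q,r] − [p,r] + [p,q]. For instance
  ∂[1,3,4] = [3,4] − [1,4] + [1,3],
  ∂[1,2,4] = [2,4] − [1,4] + [1,2].
The resulting 10×5 matrix has rank 5, and its Smith normal form has invariant factors (1,1,1,1,1).

Reading off H_k = ker ∂_k / im ∂_{k+1}:

  H_2: rank ker ∂_2 − rank ∂_3 = (5 − 5) − 0 = 0, and there is no ∂_3, so H_2 = 0.

H_2 = 0.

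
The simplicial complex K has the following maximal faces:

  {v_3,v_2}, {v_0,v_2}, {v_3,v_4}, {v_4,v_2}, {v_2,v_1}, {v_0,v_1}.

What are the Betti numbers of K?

Order the vertices as v_0 < v_1 < v_2 < v_3 < v_4. Listing each simplex with vertices in this order, K has dimension 1 with simplices:

  0-simplices (5): [v_0], [v_1], [v_2], [v_3], [v_4]
  1-simplices (6): [v_0,v_1], [v_0,v_2], [v_1,v_2], [v_2,v_3], [v_2,v_4], [v_3,v_4]

so the chain groups are C_0 ≅ Z^5, C_1 ≅ Z^6.

Boundary ∂_1: C_1 → C_0 is given by ∂[p,q] = [q] − [p]. For instance
  ∂[v_0,v_1] = [v_1] − [v_0].
As a 5×6 matrix over Z this has rank 4, with invariant factors (1,1,1,1).

From H_k ≅ ker(∂_k) / im(∂_{k+1}) we obtain:

  H_0: rank C_0 − rank ∂_1 = 5 − 4 = 1, and the invariant factors of ∂_1 are all 1, so H_0 = Z.
  H_1: rank ker ∂_1 − rank ∂_2 = (6 − 4) − 0 = 2, and there is no ∂_2, so H_1 = Z^2.

Hence the Betti numbers are b_0 = 1, b_1 = 2.

b_0 = 1, b_1 = 2.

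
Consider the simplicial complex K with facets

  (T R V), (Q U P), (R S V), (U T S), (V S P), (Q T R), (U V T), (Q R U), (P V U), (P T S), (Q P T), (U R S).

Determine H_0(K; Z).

H_0 ≅ Z.

Fix the vertex order P < Q < R < S < T < U < V and write every simplex with vertices in increasing order. Then dim K = 2 and the simplices of K are:

  0-simplices (7): P, Q, R, S, T, U, V
  1-simplices (18): PQ, PS, PT, PU, PV, QR, QT, QU, RS, RT, RU, RV, ST, SU, SV, TU, TV, UV
  2-simplices (12): PQT, PQU, PST, PSV, PUV, QRT, QRU, RSU, RSV, RTV, STU, TUV

Hence C_0 ≅ Z^7, C_1 ≅ Z^18, C_2 ≅ Z^12.

Boundary ∂_1: C_1 → C_0 sends each edge [p,q] (with p < q) to q − p.
The resulting 7×18 matrix has rank 6, and its Smith normal form has invariant factors (1,1,1,1,1,1).

∂_2: C_2 → C_1 acts by ∂[p,q,r] = [q,r] − [p,r] + [p,q]. For instance
  ∂PQT = QT − PT + PQ,
  ∂QRT = RT − QT + QR.
As a 18×12 matrix over Z this has rank 12, with invariant factors (1,1,1,1,1,1,1,1,1,1,1,2).

Now H_k = ker ∂_k / im ∂_{k+1}, so:

  H_0: rank C_0 − rank ∂_1 = 7 − 6 = 1, and the invariant factors of ∂_1 are all 1, so H_0 ≅ Z.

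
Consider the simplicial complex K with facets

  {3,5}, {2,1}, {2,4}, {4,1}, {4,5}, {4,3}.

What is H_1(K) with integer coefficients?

H_1 = Z^2.

Order the vertices as 1 < 2 < 3 < 4 < 5. Listing each simplex with vertices in this order, K has dimension 1 with simplices:

  0-simplices (5): [1], [2], [3], [4], [5]
  1-simplices (6): [1,2], [1,4], [2,4], [3,4], [3,5], [4,5]

giving chain groups C_0 ≅ Z^5, C_1 ≅ Z^6.

Boundary ∂_1: C_1 → C_0 sends each edge [p,q] (with p < q) to q − p. For instance
  ∂[1,2] = [2] − [1].
The 5×6 boundary matrix has rank 4 and Smith normal form diag(1,1,1,1).

From H_k ≅ ker(∂_k) / im(∂_{k+1}) we obtain:

  H_1: rank ker ∂_1 − rank ∂_2 = (6 − 4) − 0 = 2, and there is no ∂_2, so H_1 = Z^2.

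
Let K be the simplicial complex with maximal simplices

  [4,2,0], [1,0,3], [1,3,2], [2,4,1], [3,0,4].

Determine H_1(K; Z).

We work with the vertex ordering 0 < 1 < 2 < 3 < 4. The simplices of K, each written with vertices in increasing order, are:

  0-simplices (5): [0], [1], [2], [3], [4]
  1-simplices (10): [0,1], [0,2], [0,3], [0,4], [1,2], [1,3], [1,4], [2,3], [2,4], [3,4]
  2-simplices (5): [0,1,3], [0,2,4], [0,3,4], [1,2,3], [1,2,4]

Hence C_0 ≅ Z^5, C_1 ≅ Z^10, C_2 ≅ Z^5.

The boundary map ∂_1: C_1 → C_0 maps an edge to its endpoints' difference, ∂[p,q] = q − p.
The 5×10 boundary matrix has rank 4 and Smith normal form diag(1,1,1,1).

∂_2: C_2 → C_1 maps a triangle to the signed sum of its edges. For instance
  ∂[0,3,4] = [3,4] − [0,4] + [0,3],
  ∂[1,2,4] = [2,4] − [1,4] + [1,2].
This gives a 10×5 integer matrix of rank 5; reducing to Smith normal form yields diagonal entries (1,1,1,1,1).

Computing H_k = (kernel of ∂_k) / (image of ∂_{k+1}):

  H_1: rank ker ∂_1 − rank ∂_2 = (10 − 4) − 5 = 1, and the invariant factors of ∂_2 are all 1, so H_1 = Z.

(K is a triangulation of the Möbius band.)

H_1 = Z.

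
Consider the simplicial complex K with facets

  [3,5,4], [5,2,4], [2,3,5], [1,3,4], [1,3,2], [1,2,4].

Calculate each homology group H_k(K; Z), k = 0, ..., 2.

Order the vertices as 1 < 2 < 3 < 4 < 5. Listing each simplex with vertices in this order, K has dimension 2 with simplices:

  0-simplices (5): [1], [2], [3], [4], [5]
  1-simplices (9): [1,2], [1,3], [1,4], [2,3], [2,4], [2,5], [3,4], [3,5], [4,5]
  2-simplices (6): [1,2,3], [1,2,4], [1,3,4], [2,3,5], [2,4,5], [3,4,5]

Hence C_0 ≅ Z^5, C_1 ≅ Z^9, C_2 ≅ Z^6.

∂_1: C_1 → C_0 maps an edge to its endpoints' difference, ∂[p,q] = q − p. For instance
  ∂[1,2] = [2] − [1].
This gives a 5×9 integer matrix of rank 4; reducing to Smith normal form yields diagonal entries (1,1,1,1).

Boundary ∂_2: C_2 → C_1 acts by ∂[p,q,r] = [q,r] − [p,r] + [p,q]. For instance
  ∂[2,4,5] = [4,5] − [2,5] + [2,4],
  ∂[2,3,5] = [3,5] − [2,5] + [2,3].
The resulting 9×6 matrix has rank 5, and its Smith normal form has invariant factors (1,1,1,1,1).

Now H_k = ker ∂_k / im ∂_{k+1}, so:

  H_0: rank C_0 − rank ∂_1 = 5 − 4 = 1, and the invariant factors of ∂_1 are all 1, so H_0 = Z.
  H_1: rank ker ∂_1 − rank ∂_2 = (9 − 4) − 5 = 0, and the invariant factors of ∂_2 are all 1, so H_1 = 0.
  H_2: rank ker ∂_2 − rank ∂_3 = (6 − 5) − 0 = 1, and there is no ∂_3, so H_2 = Z.

As a check, the Euler characteristic is 5 − 9 + 6 = 2, which agrees with 1 − 0 + 1 = 2.

H_0 = Z,  H_1 = 0,  H_2 = Z.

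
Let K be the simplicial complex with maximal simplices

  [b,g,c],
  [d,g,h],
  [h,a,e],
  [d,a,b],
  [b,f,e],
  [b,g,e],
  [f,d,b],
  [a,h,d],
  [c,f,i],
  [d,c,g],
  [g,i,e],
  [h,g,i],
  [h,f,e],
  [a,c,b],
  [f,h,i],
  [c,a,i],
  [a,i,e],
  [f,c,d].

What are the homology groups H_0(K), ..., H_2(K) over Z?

Fix the vertex order a < b < c < d < e < f < g < h < i and write every simplex with vertices in increasing order. Then dim K = 2 and the simplices of K are:

  0-simplices (9): a, b, c, d, e, f, g, h, i
  1-simplices (27): ab, ac, ad, ae, ah, ai, bc, bd, be, bf, bg, cd, cf, cg, ci, df, dg, dh, ef, eg, eh, ei, fh, fi, gh, gi, hi
  2-simplices (18): abc, abd, aci, adh, aeh, aei, bcg, bdf, bef, beg, cdf, cdg, cfi, dgh, efh, egi, fhi, ghi

giving chain groups C_0 ≅ Z^9, C_1 ≅ Z^27, C_2 ≅ Z^18.

Boundary ∂_1: C_1 → C_0 maps an edge to its endpoints' difference, ∂[p,q] = q − p.
The 9×27 boundary matrix has rank 8 and Smith normal form diag(1,1,1,1,1,1,1,1).

∂_2: C_2 → C_1 sends each 2-simplex [p,q,r] to [q,r] − [p,r] + [p,q]. For instance
  ∂aci = ci − ai + ac,
  ∂adh = dh − ah + ad.
This gives a 27×18 integer matrix of rank 18; reducing to Smith normal form yields diagonal entries (1,1,1,1,1,1,1,1,1,1,1,1,1,1,1,1,1,2).

Computing H_k = (kernel of ∂_k) / (image of ∂_{k+1}):

  H_0: rank C_0 − rank ∂_1 = 9 − 8 = 1, and the invariant factors of ∂_1 are all 1, so H_0 ≅ Z.
  H_1: rank ker ∂_1 − rank ∂_2 = (27 − 8) − 18 = 1, and ∂_2 has invariant factor 2 > 1, so H_1 ≅ Z ⊕ Z/2.
  H_2: rank ker ∂_2 − rank ∂_3 = (18 − 18) − 0 = 0, and there is no ∂_3, so H_2 ≅ 0.

H_0 ≅ Z,  H_1 ≅ Z ⊕ Z/2,  H_2 = 0.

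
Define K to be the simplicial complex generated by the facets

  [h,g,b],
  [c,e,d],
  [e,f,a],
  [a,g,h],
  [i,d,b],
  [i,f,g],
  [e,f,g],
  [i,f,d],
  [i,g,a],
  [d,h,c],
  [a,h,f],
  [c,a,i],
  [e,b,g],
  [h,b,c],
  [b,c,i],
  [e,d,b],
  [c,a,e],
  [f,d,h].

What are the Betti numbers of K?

b_0 = 1, b_1 = 1, b_2 = 0.

We work with the vertex ordering a < b < c < d < e < f < g < h < i. The simplices of K, each written with vertices in increasing order, are:

  0-simplices (9): a, b, c, d, e, f, g, h, i
  1-simplices (27): ac, ae, af, ag, ah, ai, bc, bd, be, bg, bh, bi, cd, ce, ch, ci, de, df, dh, di, ef, eg, fg, fh, fi, gh, gi
  2-simplices (18): ace, aci, aef, afh, agh, agi, bch, bci, bde, bdi, beg, bgh, cde, cdh, dfh, dfi, efg, fgi

so the chain groups are C_0 ≅ Z^9, C_1 ≅ Z^27, C_2 ≅ Z^18.

∂_1: C_1 → C_0 maps an edge to its endpoints' difference, ∂[p,q] = q − p.
The resulting 9×27 matrix has rank 8, and its Smith normal form has invariant factors (1,1,1,1,1,1,1,1).

∂_2: C_2 → C_1 maps a triangle to the signed sum of its edges. For instance
  ∂beg = eg − bg + be,
  ∂fgi = gi − fi + fg.
This gives a 27×18 integer matrix of rank 18; reducing to Smith normal form yields diagonal entries (1,1,1,1,1,1,1,1,1,1,1,1,1,1,1,1,1,2).

Reading off H_k = ker ∂_k / im ∂_{k+1}:

  H_0: rank C_0 − rank ∂_1 = 9 − 8 = 1, and the invariant factors of ∂_1 are all 1, so H_0 ≅ Z.
  H_1: rank ker ∂_1 − rank ∂_2 = (27 − 8) − 18 = 1, and ∂_2 has invariant factor 2 > 1, so H_1 ≅ Z ⊕ Z_2.
  H_2: rank ker ∂_2 − rank ∂_3 = (18 − 18) − 0 = 0, and there is no ∂_3, so H_2 ≅ 0.

As a check, the Euler characteristic is 9 − 27 + 18 = 0, which agrees with 1 − 1 + 0 = 0.
(K is a triangulation of the Klein bottle.)

Hence the Betti numbers are b_0 = 1, b_1 = 1, b_2 = 0.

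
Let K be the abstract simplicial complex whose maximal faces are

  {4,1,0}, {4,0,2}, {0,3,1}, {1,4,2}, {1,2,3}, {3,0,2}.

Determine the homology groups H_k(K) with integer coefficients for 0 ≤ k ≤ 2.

H_0 ≅ Z,  H_1 = 0,  H_2 ≅ Z.

Fix the vertex order 0 < 1 < 2 < 3 < 4 and write every simplex with vertices in increasing order. Then dim K = 2 and the simplices of K are:

  0-simplices (5): [0], [1], [2], [3], [4]
  1-simplices (9): [0,1], [0,2], [0,3], [0,4], [1,2], [1,3], [1,4], [2,3], [2,4]
  2-simplices (6): [0,1,3], [0,1,4], [0,2,3], [0,2,4], [1,2,3], [1,2,4]

giving chain groups C_0 ≅ Z^5, C_1 ≅ Z^9, C_2 ≅ Z^6.

The boundary map ∂_1: C_1 → C_0 maps an edge to its endpoints' difference, ∂[p,q] = q − p.
The 5×9 boundary matrix has rank 4 and Smith normal form diag(1,1,1,1).

The boundary map ∂_2: C_2 → C_1 sends each 2-simplex [p,q,r] to [q,r] − [p,r] + [p,q]. For instance
  ∂[1,2,4] = [2,4] − [1,4] + [1,2],
  ∂[0,1,4] = [1,4] − [0,4] + [0,1].
The resulting 9×6 matrix has rank 5, and its Smith normal form has invariant factors (1,1,1,1,1).

Computing H_k = (kernel of ∂_k) / (image of ∂_{k+1}):

  H_0: rank C_0 − rank ∂_1 = 5 − 4 = 1, and the invariant factors of ∂_1 are all 1, so H_0 = Z.
  H_1: rank ker ∂_1 − rank ∂_2 = (9 − 4) − 5 = 0, and the invariant factors of ∂_2 are all 1, so H_1 = 0.
  H_2: rank ker ∂_2 − rank ∂_3 = (6 − 5) − 0 = 1, and there is no ∂_3, so H_2 = Z.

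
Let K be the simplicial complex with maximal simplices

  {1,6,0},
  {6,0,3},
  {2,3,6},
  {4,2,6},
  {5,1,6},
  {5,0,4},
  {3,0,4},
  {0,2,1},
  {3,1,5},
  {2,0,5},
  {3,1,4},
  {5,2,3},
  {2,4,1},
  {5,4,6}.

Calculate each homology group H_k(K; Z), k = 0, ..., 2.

Order the vertices as 0 < 1 < 2 < 3 < 4 < 5 < 6. Listing each simplex with vertices in this order, K has dimension 2 with simplices:

  0-simplices (7): [0], [1], [2], [3], [4], [5], [6]
  1-simplices (21): [0,1], [0,2], [0,3], [0,4], [0,5], [0,6], [1,2], [1,3], [1,4], [1,5], [1,6], [2,3], [2,4], [2,5], [2,6], [3,4], [3,5], [3,6], [4,5], [4,6], [5,6]
  2-simplices (14): [0,1,2], [0,1,6], [0,2,5], [0,3,4], [0,3,6], [0,4,5], [1,2,4], [1,3,4], [1,3,5], [1,5,6], [2,3,5], [2,3,6], [2,4,6], [4,5,6]

Hence C_0 ≅ Z^7, C_1 ≅ Z^21, C_2 ≅ Z^14.

∂_1: C_1 → C_0 maps an edge to its endpoints' difference, ∂[p,q] = q − p.
The 7×21 boundary matrix has rank 6 and Smith normal form diag(1,1,1,1,1,1).

∂_2: C_2 → C_1 maps a triangle to the signed sum of its edges. For instance
  ∂[2,3,6] = [3,6] − [2,6] + [2,3],
  ∂[1,5,6] = [5,6] − [1,6] + [1,5].
The 21×14 boundary matrix has rank 13 and Smith normal form diag(1,1,1,1,1,1,1,1,1,1,1,1,1).

Computing H_k = (kernel of ∂_k) / (image of ∂_{k+1}):

  H_0: rank C_0 − rank ∂_1 = 7 − 6 = 1, and the invariant factors of ∂_1 are all 1, so H_0 = Z.
  H_1: rank ker ∂_1 − rank ∂_2 = (21 − 6) − 13 = 2, and the invariant factors of ∂_2 are all 1, so H_1 = Z^2.
  H_2: rank ker ∂_2 − rank ∂_3 = (14 − 13) − 0 = 1, and there is no ∂_3, so H_2 = Z.

H_0 ≅ Z,  H_1 ≅ Z^2,  H_2 ≅ Z.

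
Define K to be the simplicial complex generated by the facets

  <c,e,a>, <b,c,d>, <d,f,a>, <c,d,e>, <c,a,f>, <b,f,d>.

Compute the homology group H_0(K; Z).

Fix the vertex order a < b < c < d < e < f and write every simplex with vertices in increasing order. Then dim K = 2 and the simplices of K are:

  0-simplices (6): a, b, c, d, e, f
  1-simplices (12): ac, ad, ae, af, bc, bd, bf, cd, ce, cf, de, df
  2-simplices (6): ace, acf, adf, bcd, bdf, cde

Hence C_0 ≅ Z^6, C_1 ≅ Z^12, C_2 ≅ Z^6.

The boundary map ∂_1: C_1 → C_0 maps an edge to its endpoints' difference, ∂[p,q] = q − p. For instance
  ∂cf = f − c.
This gives a 6×12 integer matrix of rank 5; reducing to Smith normal form yields diagonal entries (1,1,1,1,1).

The boundary map ∂_2: C_2 → C_1 sends each 2-simplex [p,q,r] to [q,r] − [p,r] + [p,q]. For instance
  ∂bdf = df − bf + bd,
  ∂cde = de − ce + cd.
This gives a 12×6 integer matrix of rank 6; reducing to Smith normal form yields diagonal entries (1,1,1,1,1,1).

Reading off H_k = ker ∂_k / im ∂_{k+1}:

  H_0: rank C_0 − rank ∂_1 = 6 − 5 = 1, and the invariant factors of ∂_1 are all 1, so H_0 ≅ Z.

H_0 = Z.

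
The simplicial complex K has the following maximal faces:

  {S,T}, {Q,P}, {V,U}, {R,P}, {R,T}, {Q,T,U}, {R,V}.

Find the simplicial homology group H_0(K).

We work with the vertex ordering P < Q < R < S < T < U < V. The simplices of K, each written with vertices in increasing order, are:

  0-simplices (7): P, Q, R, S, T, U, V
  1-simplices (9): PQ, PR, QT, QU, RT, RV, ST, TU, UV
  2-simplices (1): QTU

so the chain groups are C_0 ≅ Z^7, C_1 ≅ Z^9, C_2 ≅ Z^1.

Boundary ∂_1: C_1 → C_0 maps an edge to its endpoints' difference, ∂[p,q] = q − p. For instance
  ∂PQ = Q − P.
The resulting 7×9 matrix has rank 6, and its Smith normal form has invariant factors (1,1,1,1,1,1).

The boundary map ∂_2: C_2 → C_1 acts by ∂[p,q,r] = [q,r] − [p,r] + [p,q]. For instance
  ∂QTU = TU − QU + QT.
This gives a 9×1 integer matrix of rank 1; reducing to Smith normal form yields diagonal entries (1).

Computing H_k = (kernel of ∂_k) / (image of ∂_{k+1}):

  H_0: rank C_0 − rank ∂_1 = 7 − 6 = 1, and the invariant factors of ∂_1 are all 1, so H_0 = Z.

H_0 = Z.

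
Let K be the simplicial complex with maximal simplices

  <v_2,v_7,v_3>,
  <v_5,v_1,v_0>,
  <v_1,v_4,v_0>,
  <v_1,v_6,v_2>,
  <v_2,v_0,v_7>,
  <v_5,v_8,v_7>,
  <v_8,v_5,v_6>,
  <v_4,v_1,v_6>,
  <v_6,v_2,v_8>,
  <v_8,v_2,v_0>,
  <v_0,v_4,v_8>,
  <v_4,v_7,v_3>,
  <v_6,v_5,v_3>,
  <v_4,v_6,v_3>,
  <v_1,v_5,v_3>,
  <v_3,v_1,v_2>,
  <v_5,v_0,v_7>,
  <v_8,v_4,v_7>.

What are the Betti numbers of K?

We work with the vertex ordering v_0 < v_1 < v_2 < v_3 < v_4 < v_5 < v_6 < v_7 < v_8. The simplices of K, each written with vertices in increasing order, are:

  0-simplices (9): [v_0], [v_1], [v_2], [v_3], [v_4], [v_5], [v_6], [v_7], [v_8]
  1-simplices (27): (27 of them)
  2-simplices (18): (18 of them)

so the chain groups are C_0 ≅ Z^9, C_1 ≅ Z^27, C_2 ≅ Z^18.

Boundary ∂_1: C_1 → C_0 sends each edge [p,q] (with p < q) to q − p. For instance
  ∂[v_3,v_5] = [v_5] − [v_3].
This gives a 9×27 integer matrix of rank 8; reducing to Smith normal form yields diagonal entries (1,1,1,1,1,1,1,1).

Boundary ∂_2: C_2 → C_1 maps a triangle to the signed sum of its edges. For instance
  ∂[v_0,v_1,v_4] = [v_1,v_4] − [v_0,v_4] + [v_0,v_1],
  ∂[v_1,v_2,v_6] = [v_2,v_6] − [v_1,v_6] + [v_1,v_2].
As a 27×18 matrix over Z this has rank 18, with invariant factors (1,1,1,1,1,1,1,1,1,1,1,1,1,1,1,1,1,2).

From H_k ≅ ker(∂_k) / im(∂_{k+1}) we obtain:

  H_0: rank C_0 − rank ∂_1 = 9 − 8 = 1, and the invariant factors of ∂_1 are all 1, so H_0 ≅ Z.
  H_1: rank ker ∂_1 − rank ∂_2 = (27 − 8) − 18 = 1, and ∂_2 has invariant factor 2 > 1, so H_1 ≅ Z ⊕ Z/2.
  H_2: rank ker ∂_2 − rank ∂_3 = (18 − 18) − 0 = 0, and there is no ∂_3, so H_2 ≅ 0.

Hence the Betti numbers are b_0 = 1, b_1 = 1, b_2 = 0.

b_0 = 1, b_1 = 1, b_2 = 0.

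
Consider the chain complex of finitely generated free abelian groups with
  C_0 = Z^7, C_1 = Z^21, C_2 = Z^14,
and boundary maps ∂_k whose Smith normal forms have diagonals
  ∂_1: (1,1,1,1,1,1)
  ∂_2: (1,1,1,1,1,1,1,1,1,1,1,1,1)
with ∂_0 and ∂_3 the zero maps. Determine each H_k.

H_0 ≅ Z,  H_1 ≅ Z^2,  H_2 ≅ Z.

H_0: b_0 = 7 − 0 − 6 = 1; torsion from ∂_1 factors > 1: none. So H_0 ≅ Z.
H_1: b_1 = 21 − 6 − 13 = 2; torsion from ∂_2 factors > 1: none. So H_1 ≅ Z^2.
H_2: b_2 = 14 − 13 − 0 = 1; torsion from ∂_3 factors > 1: none. So H_2 ≅ Z.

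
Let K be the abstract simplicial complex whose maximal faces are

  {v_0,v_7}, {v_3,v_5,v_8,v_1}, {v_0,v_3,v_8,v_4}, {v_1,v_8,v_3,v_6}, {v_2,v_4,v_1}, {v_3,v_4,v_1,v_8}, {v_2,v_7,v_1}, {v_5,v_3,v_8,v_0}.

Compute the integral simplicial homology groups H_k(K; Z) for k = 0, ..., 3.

Take the total order v_0 < v_1 < v_2 < v_3 < v_4 < v_5 < v_6 < v_7 < v_8 on the vertex set. Then K (dimension 3) consists of the simplices:

  0-simplices (9): [v_0], [v_1], [v_2], [v_3], [v_4], [v_5], [v_6], [v_7], [v_8]
  1-simplices (21): (21 of them)
  2-simplices (17): (17 of them)
  3-simplices (5): [v_0,v_3,v_4,v_8], [v_0,v_3,v_5,v_8], [v_1,v_3,v_4,v_8], [v_1,v_3,v_5,v_8], [v_1,v_3,v_6,v_8]

giving chain groups C_0 ≅ Z^9, C_1 ≅ Z^21, C_2 ≅ Z^17, C_3 ≅ Z^5.

The boundary map ∂_1: C_1 → C_0 is given by ∂[p,q] = [q] − [p].
The 9×21 boundary matrix has rank 8 and Smith normal form diag(1,1,1,1,1,1,1,1).

Boundary ∂_2: C_2 → C_1 sends each 2-simplex [p,q,r] to [q,r] − [p,r] + [p,q]. For instance
  ∂[v_0,v_3,v_8] = [v_3,v_8] − [v_0,v_8] + [v_0,v_3],
  ∂[v_1,v_3,v_8] = [v_3,v_8] − [v_1,v_8] + [v_1,v_3].
As a 21×17 matrix over Z this has rank 12, with invariant factors (1,1,1,1,1,1,1,1,1,1,1,1).

The boundary map ∂_3: C_3 → C_2 sends each 3-simplex σ to the alternating sum Σ_i (−1)^i (σ with its i-th vertex removed). For instance
  ∂[v_1,v_3,v_6,v_8] = [v_3,v_6,v_8] − [v_1,v_6,v_8] + [v_1,v_3,v_8] − [v_1,v_3,v_6],
  ∂[v_0,v_3,v_4,v_8] = [v_3,v_4,v_8] − [v_0,v_4,v_8] + [v_0,v_3,v_8] − [v_0,v_3,v_4].
This gives a 17×5 integer matrix of rank 5; reducing to Smith normal form yields diagonal entries (1,1,1,1,1).

Reading off H_k = ker ∂_k / im ∂_{k+1}:

  H_0: rank C_0 − rank ∂_1 = 9 − 8 = 1, and the invariant factors of ∂_1 are all 1, so H_0 ≅ Z.
  H_1: rank ker ∂_1 − rank ∂_2 = (21 − 8) − 12 = 1, and the invariant factors of ∂_2 are all 1, so H_1 ≅ Z.
  H_2: rank ker ∂_2 − rank ∂_3 = (17 − 12) − 5 = 0, and the invariant factors of ∂_3 are all 1, so H_2 ≅ 0.
  H_3: rank ker ∂_3 − rank ∂_4 = (5 − 5) − 0 = 0, and there is no ∂_4, so H_3 ≅ 0.

H_0 = Z,  H_1 = Z,  H_2 = 0,  H_3 = 0.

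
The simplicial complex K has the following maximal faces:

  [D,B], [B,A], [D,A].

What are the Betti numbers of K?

Fix the vertex order A < B < D and write every simplex with vertices in increasing order. Then dim K = 1 and the simplices of K are:

  0-simplices (3): A, B, D
  1-simplices (3): AB, AD, BD

giving chain groups C_0 ≅ Z^3, C_1 ≅ Z^3.

Boundary ∂_1: C_1 → C_0 sends each edge [p,q] (with p < q) to q − p.
This gives a 3×3 integer matrix of rank 2; reducing to Smith normal form yields diagonal entries (1,1).

Computing H_k = (kernel of ∂_k) / (image of ∂_{k+1}):

  H_0: rank C_0 − rank ∂_1 = 3 − 2 = 1, and the invariant factors of ∂_1 are all 1, so H_0 ≅ Z.
  H_1: rank ker ∂_1 − rank ∂_2 = (3 − 2) − 0 = 1, and there is no ∂_2, so H_1 ≅ Z.

As a check, the Euler characteristic is 3 − 3 = 0, which agrees with 1 − 1 = 0.
(K is a triangulation of the circle S^1.)

Hence the Betti numbers are b_0 = 1, b_1 = 1.

b_0 = 1, b_1 = 1.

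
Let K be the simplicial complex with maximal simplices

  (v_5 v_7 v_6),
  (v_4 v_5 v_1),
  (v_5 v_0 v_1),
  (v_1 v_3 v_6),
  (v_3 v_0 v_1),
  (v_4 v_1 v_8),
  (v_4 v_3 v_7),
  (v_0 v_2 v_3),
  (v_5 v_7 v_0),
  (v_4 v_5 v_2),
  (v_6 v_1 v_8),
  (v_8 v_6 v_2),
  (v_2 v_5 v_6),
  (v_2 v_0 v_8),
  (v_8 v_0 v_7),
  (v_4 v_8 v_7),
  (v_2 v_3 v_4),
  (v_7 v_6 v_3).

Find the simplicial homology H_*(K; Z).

H_0 ≅ Z,  H_1 ≅ Z^2,  H_2 ≅ Z.

Order the vertices as v_0 < v_1 < v_2 < v_3 < v_4 < v_5 < v_6 < v_7 < v_8. Listing each simplex with vertices in this order, K has dimension 2 with simplices:

  0-simplices (9): [v_0], [v_1], [v_2], [v_3], [v_4], [v_5], [v_6], [v_7], [v_8]
  1-simplices (27): (27 of them)
  2-simplices (18): (18 of them)

so the chain groups are C_0 ≅ Z^9, C_1 ≅ Z^27, C_2 ≅ Z^18.

Boundary ∂_1: C_1 → C_0 sends each edge [p,q] (with p < q) to q − p.
The 9×27 boundary matrix has rank 8 and Smith normal form diag(1,1,1,1,1,1,1,1).

The boundary map ∂_2: C_2 → C_1 acts by ∂[p,q,r] = [q,r] − [p,r] + [p,q]. For instance
  ∂[v_1,v_4,v_5] = [v_4,v_5] − [v_1,v_5] + [v_1,v_4],
  ∂[v_0,v_1,v_5] = [v_1,v_5] − [v_0,v_5] + [v_0,v_1].
As a 27×18 matrix over Z this has rank 17, with invariant factors (1,1,1,1,1,1,1,1,1,1,1,1,1,1,1,1,1).

From H_k ≅ ker(∂_k) / im(∂_{k+1}) we obtain:

  H_0: rank C_0 − rank ∂_1 = 9 − 8 = 1, and the invariant factors of ∂_1 are all 1, so H_0 ≅ Z.
  H_1: rank ker ∂_1 − rank ∂_2 = (27 − 8) − 17 = 2, and the invariant factors of ∂_2 are all 1, so H_1 ≅ Z^2.
  H_2: rank ker ∂_2 − rank ∂_3 = (18 − 17) − 0 = 1, and there is no ∂_3, so H_2 ≅ Z.

(K is a triangulation of the torus T^2.)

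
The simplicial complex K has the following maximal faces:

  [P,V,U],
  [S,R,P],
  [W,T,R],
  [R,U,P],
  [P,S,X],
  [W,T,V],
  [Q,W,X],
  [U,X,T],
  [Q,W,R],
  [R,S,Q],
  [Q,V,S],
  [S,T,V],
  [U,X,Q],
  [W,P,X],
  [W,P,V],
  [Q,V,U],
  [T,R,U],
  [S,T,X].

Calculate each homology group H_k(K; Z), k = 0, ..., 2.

Fix the vertex order P < Q < R < S < T < U < V < W < X and write every simplex with vertices in increasing order. Then dim K = 2 and the simplices of K are:

  0-simplices (9): P, Q, R, S, T, U, V, W, X
  1-simplices (27): PR, PS, PU, PV, PW, PX, QR, QS, QU, QV, QW, QX, RS, RT, RU, RW, ST, SV, SX, TU, TV, TW, TX, UV, UX, VW, WX
  2-simplices (18): PRS, PRU, PSX, PUV, PVW, PWX, QRS, QRW, QSV, QUV, QUX, QWX, RTU, RTW, STV, STX, TUX, TVW

giving chain groups C_0 ≅ Z^9, C_1 ≅ Z^27, C_2 ≅ Z^18.

∂_1: C_1 → C_0 sends each edge [p,q] (with p < q) to q − p. For instance
  ∂WX = X − W.
The resulting 9×27 matrix has rank 8, and its Smith normal form has invariant factors (1,1,1,1,1,1,1,1).

Boundary ∂_2: C_2 → C_1 maps a triangle to the signed sum of its edges. For instance
  ∂RTU = TU − RU + RT,
  ∂RTW = TW − RW + RT.
The resulting 27×18 matrix has rank 17, and its Smith normal form has invariant factors (1,1,1,1,1,1,1,1,1,1,1,1,1,1,1,1,1).

Reading off H_k = ker ∂_k / im ∂_{k+1}:

  H_0: rank C_0 − rank ∂_1 = 9 − 8 = 1, and the invariant factors of ∂_1 are all 1, so H_0 = Z.
  H_1: rank ker ∂_1 − rank ∂_2 = (27 − 8) − 17 = 2, and the invariant factors of ∂_2 are all 1, so H_1 = Z^2.
  H_2: rank ker ∂_2 − rank ∂_3 = (18 − 17) − 0 = 1, and there is no ∂_3, so H_2 = Z.

(K is a triangulation of the torus T^2.)

H_0 = Z,  H_1 = Z^2,  H_2 = Z.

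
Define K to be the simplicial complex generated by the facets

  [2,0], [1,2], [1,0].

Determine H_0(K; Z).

Fix the vertex order 0 < 1 < 2 and write every simplex with vertices in increasing order. Then dim K = 1 and the simplices of K are:

  0-simplices (3): [0], [1], [2]
  1-simplices (3): [0,1], [0,2], [1,2]

Hence C_0 ≅ Z^3, C_1 ≅ Z^3.

∂_1: C_1 → C_0 maps an edge to its endpoints' difference, ∂[p,q] = q − p.
This gives a 3×3 integer matrix of rank 2; reducing to Smith normal form yields diagonal entries (1,1).

Reading off H_k = ker ∂_k / im ∂_{k+1}:

  H_0: rank C_0 − rank ∂_1 = 3 − 2 = 1, and the invariant factors of ∂_1 are all 1, so H_0 ≅ Z.

(K is a triangulation of the circle S^1.)

H_0 ≅ Z.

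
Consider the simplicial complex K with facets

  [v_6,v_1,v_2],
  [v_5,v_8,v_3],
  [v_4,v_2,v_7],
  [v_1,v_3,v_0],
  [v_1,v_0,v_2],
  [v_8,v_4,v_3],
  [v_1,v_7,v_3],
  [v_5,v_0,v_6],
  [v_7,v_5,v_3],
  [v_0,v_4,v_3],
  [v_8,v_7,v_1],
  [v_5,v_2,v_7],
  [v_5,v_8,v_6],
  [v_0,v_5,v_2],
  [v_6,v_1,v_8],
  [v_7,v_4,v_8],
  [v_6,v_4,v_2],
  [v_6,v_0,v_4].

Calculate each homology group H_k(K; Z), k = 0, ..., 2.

H_0 ≅ Z,  H_1 ≅ Z × Z/2,  H_2 = 0.

Take the total order v_0 < v_1 < v_2 < v_3 < v_4 < v_5 < v_6 < v_7 < v_8 on the vertex set. Then K (dimension 2) consists of the simplices:

  0-simplices (9): [v_0], [v_1], [v_2], [v_3], [v_4], [v_5], [v_6], [v_7], [v_8]
  1-simplices (27): (27 of them)
  2-simplices (18): (18 of them)

Hence C_0 ≅ Z^9, C_1 ≅ Z^27, C_2 ≅ Z^18.

The boundary map ∂_1: C_1 → C_0 sends each edge [p,q] (with p < q) to q − p.
As a 9×27 matrix over Z this has rank 8, with invariant factors (1,1,1,1,1,1,1,1).

Boundary ∂_2: C_2 → C_1 sends each 2-simplex [p,q,r] to [q,r] − [p,r] + [p,q]. For instance
  ∂[v_0,v_5,v_6] = [v_5,v_6] − [v_0,v_6] + [v_0,v_5],
  ∂[v_1,v_6,v_8] = [v_6,v_8] − [v_1,v_8] + [v_1,v_6].
This gives a 27×18 integer matrix of rank 18; reducing to Smith normal form yields diagonal entries (1,1,1,1,1,1,1,1,1,1,1,1,1,1,1,1,1,2).

Now H_k = ker ∂_k / im ∂_{k+1}, so:

  H_0: rank C_0 − rank ∂_1 = 9 − 8 = 1, and the invariant factors of ∂_1 are all 1, so H_0 = Z.
  H_1: rank ker ∂_1 − rank ∂_2 = (27 − 8) − 18 = 1, and ∂_2 has invariant factor 2 > 1, so H_1 = Z × Z/2.
  H_2: rank ker ∂_2 − rank ∂_3 = (18 − 18) − 0 = 0, and there is no ∂_3, so H_2 = 0.

(K is a triangulation of the Klein bottle.)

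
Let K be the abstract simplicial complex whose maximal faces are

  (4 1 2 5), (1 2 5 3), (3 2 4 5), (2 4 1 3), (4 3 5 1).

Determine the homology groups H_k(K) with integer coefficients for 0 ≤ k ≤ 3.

H_0 = Z,  H_1 = 0,  H_2 = 0,  H_3 = Z.

Fix the vertex order 1 < 2 < 3 < 4 < 5 and write every simplex with vertices in increasing order. Then dim K = 3 and the simplices of K are:

  0-simplices (5): [1], [2], [3], [4], [5]
  1-simplices (10): [1,2], [1,3], [1,4], [1,5], [2,3], [2,4], [2,5], [3,4], [3,5], [4,5]
  2-simplices (10): [1,2,3], [1,2,4], [1,2,5], [1,3,4], [1,3,5], [1,4,5], [2,3,4], [2,3,5], [2,4,5], [3,4,5]
  3-simplices (5): [1,2,3,4], [1,2,3,5], [1,2,4,5], [1,3,4,5], [2,3,4,5]

giving chain groups C_0 ≅ Z^5, C_1 ≅ Z^10, C_2 ≅ Z^10, C_3 ≅ Z^5.

∂_1: C_1 → C_0 sends each edge [p,q] (with p < q) to q − p. For instance
  ∂[2,4] = [4] − [2].
This gives a 5×10 integer matrix of rank 4; reducing to Smith normal form yields diagonal entries (1,1,1,1).

Boundary ∂_2: C_2 → C_1 acts by ∂[p,q,r] = [q,r] − [p,r] + [p,q]. For instance
  ∂[2,4,5] = [4,5] − [2,5] + [2,4],
  ∂[2,3,5] = [3,5] − [2,5] + [2,3].
The 10×10 boundary matrix has rank 6 and Smith normal form diag(1,1,1,1,1,1).

Boundary ∂_3: C_3 → C_2 sends each 3-simplex σ to the alternating sum Σ_i (−1)^i (σ with its i-th vertex removed). For instance
  ∂[1,2,3,5] = [2,3,5] − [1,3,5] + [1,2,5] − [1,2,3],
  ∂[1,2,4,5] = [2,4,5] − [1,4,5] + [1,2,5] − [1,2,4].
As a 10×5 matrix over Z this has rank 4, with invariant factors (1,1,1,1).

Computing H_k = (kernel of ∂_k) / (image of ∂_{k+1}):

  H_0: rank C_0 − rank ∂_1 = 5 − 4 = 1, and the invariant factors of ∂_1 are all 1, so H_0 ≅ Z.
  H_1: rank ker ∂_1 − rank ∂_2 = (10 − 4) − 6 = 0, and the invariant factors of ∂_2 are all 1, so H_1 ≅ 0.
  H_2: rank ker ∂_2 − rank ∂_3 = (10 − 6) − 4 = 0, and the invariant factors of ∂_3 are all 1, so H_2 ≅ 0.
  H_3: rank ker ∂_3 − rank ∂_4 = (5 − 4) − 0 = 1, and there is no ∂_4, so H_3 ≅ Z.

As a check, the Euler characteristic is 5 − 10 + 10 − 5 = 0, which agrees with 1 − 0 + 0 − 1 = 0.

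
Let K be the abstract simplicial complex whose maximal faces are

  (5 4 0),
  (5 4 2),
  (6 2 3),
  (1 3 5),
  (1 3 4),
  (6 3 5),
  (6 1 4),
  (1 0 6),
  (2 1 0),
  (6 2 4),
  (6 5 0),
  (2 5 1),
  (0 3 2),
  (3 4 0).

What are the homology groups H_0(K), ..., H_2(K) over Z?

We work with the vertex ordering 0 < 1 < 2 < 3 < 4 < 5 < 6. The simplices of K, each written with vertices in increasing order, are:

  0-simplices (7): [0], [1], [2], [3], [4], [5], [6]
  1-simplices (21): [0,1], [0,2], [0,3], [0,4], [0,5], [0,6], [1,2], [1,3], [1,4], [1,5], [1,6], [2,3], [2,4], [2,5], [2,6], [3,4], [3,5], [3,6], [4,5], [4,6], [5,6]
  2-simplices (14): [0,1,2], [0,1,6], [0,2,3], [0,3,4], [0,4,5], [0,5,6], [1,2,5], [1,3,4], [1,3,5], [1,4,6], [2,3,6], [2,4,5], [2,4,6], [3,5,6]

so the chain groups are C_0 ≅ Z^7, C_1 ≅ Z^21, C_2 ≅ Z^14.

Boundary ∂_1: C_1 → C_0 sends each edge [p,q] (with p < q) to q − p.
The 7×21 boundary matrix has rank 6 and Smith normal form diag(1,1,1,1,1,1).

The boundary map ∂_2: C_2 → C_1 sends each 2-simplex [p,q,r] to [q,r] − [p,r] + [p,q]. For instance
  ∂[2,3,6] = [3,6] − [2,6] + [2,3],
  ∂[1,3,5] = [3,5] − [1,5] + [1,3].
The resulting 21×14 matrix has rank 13, and its Smith normal form has invariant factors (1,1,1,1,1,1,1,1,1,1,1,1,1).

From H_k ≅ ker(∂_k) / im(∂_{k+1}) we obtain:

  H_0: rank C_0 − rank ∂_1 = 7 − 6 = 1, and the invariant factors of ∂_1 are all 1, so H_0 = Z.
  H_1: rank ker ∂_1 − rank ∂_2 = (21 − 6) − 13 = 2, and the invariant factors of ∂_2 are all 1, so H_1 = Z^2.
  H_2: rank ker ∂_2 − rank ∂_3 = (14 − 13) − 0 = 1, and there is no ∂_3, so H_2 = Z.

(K is a triangulation of the torus T^2.)

H_0 = Z,  H_1 = Z^2,  H_2 = Z.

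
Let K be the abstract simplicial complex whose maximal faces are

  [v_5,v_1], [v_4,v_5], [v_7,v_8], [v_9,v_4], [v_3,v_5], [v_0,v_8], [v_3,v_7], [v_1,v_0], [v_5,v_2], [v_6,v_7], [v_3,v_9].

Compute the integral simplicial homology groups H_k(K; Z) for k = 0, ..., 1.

Take the total order v_0 < v_1 < v_2 < v_3 < v_4 < v_5 < v_6 < v_7 < v_8 < v_9 on the vertex set. Then K (dimension 1) consists of the simplices:

  0-simplices (10): [v_0], [v_1], [v_2], [v_3], [v_4], [v_5], [v_6], [v_7], [v_8], [v_9]
  1-simplices (11): [v_0,v_1], [v_0,v_8], [v_1,v_5], [v_2,v_5], [v_3,v_5], [v_3,v_7], [v_3,v_9], [v_4,v_5], [v_4,v_9], [v_6,v_7], [v_7,v_8]

Hence C_0 ≅ Z^10, C_1 ≅ Z^11.

Boundary ∂_1: C_1 → C_0 sends each edge [p,q] (with p < q) to q − p.
This gives a 10×11 integer matrix of rank 9; reducing to Smith normal form yields diagonal entries (1,1,1,1,1,1,1,1,1).

Now H_k = ker ∂_k / im ∂_{k+1}, so:

  H_0: rank C_0 − rank ∂_1 = 10 − 9 = 1, and the invariant factors of ∂_1 are all 1, so H_0 = Z.
  H_1: rank ker ∂_1 − rank ∂_2 = (11 − 9) − 0 = 2, and there is no ∂_2, so H_1 = Z^2.

H_0 ≅ Z,  H_1 ≅ Z^2.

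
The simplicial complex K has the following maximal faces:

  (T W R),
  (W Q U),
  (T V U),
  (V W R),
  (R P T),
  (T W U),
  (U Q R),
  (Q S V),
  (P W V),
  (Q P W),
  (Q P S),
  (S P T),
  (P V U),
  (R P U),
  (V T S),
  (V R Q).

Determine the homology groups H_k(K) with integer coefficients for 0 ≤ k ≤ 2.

Order the vertices as P < Q < R < S < T < U < V < W. Listing each simplex with vertices in this order, K has dimension 2 with simplices:

  0-simplices (8): P, Q, R, S, T, U, V, W
  1-simplices (24): PQ, PR, PS, PT, PU, PV, PW, QR, QS, QU, QV, QW, RT, RU, RV, RW, ST, SV, TU, TV, TW, UV, UW, VW
  2-simplices (16): PQS, PQW, PRT, PRU, PST, PUV, PVW, QRU, QRV, QSV, QUW, RTW, RVW, STV, TUV, TUW

Hence C_0 ≅ Z^8, C_1 ≅ Z^24, C_2 ≅ Z^16.

The boundary map ∂_1: C_1 → C_0 sends each edge [p,q] (with p < q) to q − p. For instance
  ∂UW = W − U.
As a 8×24 matrix over Z this has rank 7, with invariant factors (1,1,1,1,1,1,1).

The boundary map ∂_2: C_2 → C_1 sends each 2-simplex [p,q,r] to [q,r] − [p,r] + [p,q]. For instance
  ∂QRU = RU − QU + QR,
  ∂PRT = RT − PT + PR.
The 24×16 boundary matrix has rank 15 and Smith normal form diag(1,1,1,1,1,1,1,1,1,1,1,1,1,1,1).

Now H_k = ker ∂_k / im ∂_{k+1}, so:

  H_0: rank C_0 − rank ∂_1 = 8 − 7 = 1, and the invariant factors of ∂_1 are all 1, so H_0 = Z.
  H_1: rank ker ∂_1 − rank ∂_2 = (24 − 7) − 15 = 2, and the invariant factors of ∂_2 are all 1, so H_1 = Z^2.
  H_2: rank ker ∂_2 − rank ∂_3 = (16 − 15) − 0 = 1, and there is no ∂_3, so H_2 = Z.

H_0 = Z,  H_1 = Z^2,  H_2 = Z.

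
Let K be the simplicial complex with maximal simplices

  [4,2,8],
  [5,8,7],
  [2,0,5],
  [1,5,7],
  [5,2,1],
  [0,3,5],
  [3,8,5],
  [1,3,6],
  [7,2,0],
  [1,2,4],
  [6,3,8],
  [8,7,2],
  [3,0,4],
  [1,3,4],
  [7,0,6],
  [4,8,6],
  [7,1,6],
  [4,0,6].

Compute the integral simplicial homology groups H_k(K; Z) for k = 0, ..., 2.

H_0 = Z,  H_1 = Z ⊕ Z/2Z,  H_2 = 0.

Order the vertices as 0 < 1 < 2 < 3 < 4 < 5 < 6 < 7 < 8. Listing each simplex with vertices in this order, K has dimension 2 with simplices:

  0-simplices (9): [0], [1], [2], [3], [4], [5], [6], [7], [8]
  1-simplices (27): (27 of them)
  2-simplices (18): [0,2,5], [0,2,7], [0,3,4], [0,3,5], [0,4,6], [0,6,7], [1,2,4], [1,2,5], [1,3,4], [1,3,6], [1,5,7], [1,6,7], [2,4,8], [2,7,8], [3,5,8], [3,6,8], [4,6,8], [5,7,8]

so the chain groups are C_0 ≅ Z^9, C_1 ≅ Z^27, C_2 ≅ Z^18.

∂_1: C_1 → C_0 is given by ∂[p,q] = [q] − [p]. For instance
  ∂[3,8] = [8] − [3].
This gives a 9×27 integer matrix of rank 8; reducing to Smith normal form yields diagonal entries (1,1,1,1,1,1,1,1).

Boundary ∂_2: C_2 → C_1 sends each 2-simplex [p,q,r] to [q,r] − [p,r] + [p,q]. For instance
  ∂[0,2,5] = [2,5] − [0,5] + [0,2],
  ∂[1,5,7] = [5,7] − [1,7] + [1,5].
This gives a 27×18 integer matrix of rank 18; reducing to Smith normal form yields diagonal entries (1,1,1,1,1,1,1,1,1,1,1,1,1,1,1,1,1,2).

Now H_k = ker ∂_k / im ∂_{k+1}, so:

  H_0: rank C_0 − rank ∂_1 = 9 − 8 = 1, and the invariant factors of ∂_1 are all 1, so H_0 = Z.
  H_1: rank ker ∂_1 − rank ∂_2 = (27 − 8) − 18 = 1, and ∂_2 has invariant factor 2 > 1, so H_1 = Z ⊕ Z/2Z.
  H_2: rank ker ∂_2 − rank ∂_3 = (18 − 18) − 0 = 0, and there is no ∂_3, so H_2 = 0.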